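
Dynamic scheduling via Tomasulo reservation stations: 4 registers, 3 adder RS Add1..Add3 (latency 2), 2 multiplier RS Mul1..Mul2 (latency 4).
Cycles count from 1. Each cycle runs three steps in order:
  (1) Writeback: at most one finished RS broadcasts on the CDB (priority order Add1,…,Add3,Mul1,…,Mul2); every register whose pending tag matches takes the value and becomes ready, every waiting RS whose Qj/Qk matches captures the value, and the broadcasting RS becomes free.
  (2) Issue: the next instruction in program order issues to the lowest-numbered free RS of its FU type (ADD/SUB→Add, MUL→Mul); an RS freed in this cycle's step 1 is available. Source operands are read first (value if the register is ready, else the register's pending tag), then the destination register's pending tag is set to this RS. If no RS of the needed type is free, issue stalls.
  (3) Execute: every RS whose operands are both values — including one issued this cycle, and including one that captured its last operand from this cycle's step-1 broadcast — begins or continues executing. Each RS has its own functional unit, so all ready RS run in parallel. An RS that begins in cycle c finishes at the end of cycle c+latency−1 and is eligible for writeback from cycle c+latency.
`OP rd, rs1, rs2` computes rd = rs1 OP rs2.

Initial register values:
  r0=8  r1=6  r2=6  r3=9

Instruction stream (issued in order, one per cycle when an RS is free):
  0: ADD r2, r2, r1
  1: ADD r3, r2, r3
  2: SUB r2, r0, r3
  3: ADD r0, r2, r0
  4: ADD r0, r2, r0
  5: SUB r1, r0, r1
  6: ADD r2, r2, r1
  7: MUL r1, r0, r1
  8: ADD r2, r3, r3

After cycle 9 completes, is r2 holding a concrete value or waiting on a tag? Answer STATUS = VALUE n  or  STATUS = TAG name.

STATUS = TAG Add3

  c1: issue ADD r2<-Add1  regs: r0:8,r1:6,r2:Add1,r3:9
  c2: issue ADD r3<-Add2  regs: r0:8,r1:6,r2:Add1,r3:Add2
  c3: CDB Add1=12; issue SUB r2<-Add1  regs: r0:8,r1:6,r2:Add1,r3:Add2
  c4: issue ADD r0<-Add3  regs: r0:Add3,r1:6,r2:Add1,r3:Add2
  c5: CDB Add2=21; issue ADD r0<-Add2  regs: r0:Add2,r1:6,r2:Add1,r3:21
  c6: stall  regs: r0:Add2,r1:6,r2:Add1,r3:21
  c7: CDB Add1=-13; issue SUB r1<-Add1  regs: r0:Add2,r1:Add1,r2:-13,r3:21
  c8: stall  regs: r0:Add2,r1:Add1,r2:-13,r3:21
  c9: CDB Add3=-5; issue ADD r2<-Add3  regs: r0:Add2,r1:Add1,r2:Add3,r3:21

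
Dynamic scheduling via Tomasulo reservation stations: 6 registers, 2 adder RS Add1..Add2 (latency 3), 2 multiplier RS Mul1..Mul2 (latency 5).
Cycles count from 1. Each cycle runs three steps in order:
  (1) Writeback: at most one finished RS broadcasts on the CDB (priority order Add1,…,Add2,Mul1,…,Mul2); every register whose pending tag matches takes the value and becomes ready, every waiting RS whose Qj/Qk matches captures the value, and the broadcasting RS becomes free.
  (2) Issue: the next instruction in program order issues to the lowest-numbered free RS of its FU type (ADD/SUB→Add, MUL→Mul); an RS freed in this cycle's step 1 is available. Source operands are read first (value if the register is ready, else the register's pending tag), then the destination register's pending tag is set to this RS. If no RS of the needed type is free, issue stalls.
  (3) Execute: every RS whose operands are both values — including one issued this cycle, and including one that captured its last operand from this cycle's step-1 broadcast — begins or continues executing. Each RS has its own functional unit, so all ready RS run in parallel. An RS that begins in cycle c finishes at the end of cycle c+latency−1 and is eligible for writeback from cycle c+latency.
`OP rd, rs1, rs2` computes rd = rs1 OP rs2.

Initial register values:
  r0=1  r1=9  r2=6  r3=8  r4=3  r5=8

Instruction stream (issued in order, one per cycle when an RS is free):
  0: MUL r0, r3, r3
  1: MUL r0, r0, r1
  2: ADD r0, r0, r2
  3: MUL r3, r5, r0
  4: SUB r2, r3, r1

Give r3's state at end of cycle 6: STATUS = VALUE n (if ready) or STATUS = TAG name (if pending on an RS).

STATUS = TAG Mul1

c1: issue MUL r0<-Mul1 | r0:Mul1,r1:9,r2:6,r3:8,r4:3,r5:8
c2: issue MUL r0<-Mul2 | r0:Mul2,r1:9,r2:6,r3:8,r4:3,r5:8
c3: issue ADD r0<-Add1 | r0:Add1,r1:9,r2:6,r3:8,r4:3,r5:8
c4: stall | r0:Add1,r1:9,r2:6,r3:8,r4:3,r5:8
c5: stall | r0:Add1,r1:9,r2:6,r3:8,r4:3,r5:8
c6: CDB Mul1=64; issue MUL r3<-Mul1 | r0:Add1,r1:9,r2:6,r3:Mul1,r4:3,r5:8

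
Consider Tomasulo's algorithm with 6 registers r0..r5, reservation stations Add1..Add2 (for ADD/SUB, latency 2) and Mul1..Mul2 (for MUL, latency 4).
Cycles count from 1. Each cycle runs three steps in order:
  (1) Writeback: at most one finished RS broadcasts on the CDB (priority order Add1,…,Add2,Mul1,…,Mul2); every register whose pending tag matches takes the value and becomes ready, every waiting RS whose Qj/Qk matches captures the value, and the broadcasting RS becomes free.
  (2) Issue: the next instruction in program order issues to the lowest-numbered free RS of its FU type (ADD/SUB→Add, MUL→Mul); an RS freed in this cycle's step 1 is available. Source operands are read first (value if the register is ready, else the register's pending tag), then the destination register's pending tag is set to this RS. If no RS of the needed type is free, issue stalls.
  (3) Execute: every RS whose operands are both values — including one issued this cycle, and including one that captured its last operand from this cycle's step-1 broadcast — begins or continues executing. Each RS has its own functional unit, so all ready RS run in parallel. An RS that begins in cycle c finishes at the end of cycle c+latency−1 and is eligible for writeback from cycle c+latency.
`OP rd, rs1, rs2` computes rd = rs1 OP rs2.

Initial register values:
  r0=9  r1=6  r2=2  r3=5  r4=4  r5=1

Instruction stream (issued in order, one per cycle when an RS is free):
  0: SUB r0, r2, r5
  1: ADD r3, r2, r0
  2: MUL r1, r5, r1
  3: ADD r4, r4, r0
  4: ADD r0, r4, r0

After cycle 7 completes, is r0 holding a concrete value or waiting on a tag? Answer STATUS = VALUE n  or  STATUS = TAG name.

  c1: issue SUB r0<-Add1  regs: r0:Add1,r1:6,r2:2,r3:5,r4:4,r5:1
  c2: issue ADD r3<-Add2  regs: r0:Add1,r1:6,r2:2,r3:Add2,r4:4,r5:1
  c3: CDB Add1=1; issue MUL r1<-Mul1  regs: r0:1,r1:Mul1,r2:2,r3:Add2,r4:4,r5:1
  c4: issue ADD r4<-Add1  regs: r0:1,r1:Mul1,r2:2,r3:Add2,r4:Add1,r5:1
  c5: CDB Add2=3; issue ADD r0<-Add2  regs: r0:Add2,r1:Mul1,r2:2,r3:3,r4:Add1,r5:1
  c6: CDB Add1=5  regs: r0:Add2,r1:Mul1,r2:2,r3:3,r4:5,r5:1
  c7: CDB Mul1=6  regs: r0:Add2,r1:6,r2:2,r3:3,r4:5,r5:1

STATUS = TAG Add2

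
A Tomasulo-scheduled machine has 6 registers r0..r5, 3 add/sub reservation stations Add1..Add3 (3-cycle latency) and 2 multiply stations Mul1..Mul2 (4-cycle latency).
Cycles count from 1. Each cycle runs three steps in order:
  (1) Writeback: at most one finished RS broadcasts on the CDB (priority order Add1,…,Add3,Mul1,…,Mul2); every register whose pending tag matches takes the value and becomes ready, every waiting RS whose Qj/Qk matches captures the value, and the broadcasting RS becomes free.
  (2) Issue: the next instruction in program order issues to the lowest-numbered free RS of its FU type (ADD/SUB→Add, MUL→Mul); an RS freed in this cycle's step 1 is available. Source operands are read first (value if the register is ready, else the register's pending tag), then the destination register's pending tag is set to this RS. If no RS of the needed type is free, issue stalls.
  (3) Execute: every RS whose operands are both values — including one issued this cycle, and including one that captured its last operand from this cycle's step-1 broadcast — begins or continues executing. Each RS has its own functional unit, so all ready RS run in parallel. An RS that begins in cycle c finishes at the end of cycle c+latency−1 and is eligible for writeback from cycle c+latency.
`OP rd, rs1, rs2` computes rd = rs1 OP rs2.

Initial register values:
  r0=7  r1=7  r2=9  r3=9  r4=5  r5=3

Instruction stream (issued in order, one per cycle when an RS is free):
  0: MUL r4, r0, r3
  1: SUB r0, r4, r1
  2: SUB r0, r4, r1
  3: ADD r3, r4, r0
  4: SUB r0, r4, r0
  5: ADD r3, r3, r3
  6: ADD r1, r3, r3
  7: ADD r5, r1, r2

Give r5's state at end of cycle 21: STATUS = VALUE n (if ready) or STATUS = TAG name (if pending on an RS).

  c1: issue MUL r4<-Mul1  regs: r0:7,r1:7,r2:9,r3:9,r4:Mul1,r5:3
  c2: issue SUB r0<-Add1  regs: r0:Add1,r1:7,r2:9,r3:9,r4:Mul1,r5:3
  c3: issue SUB r0<-Add2  regs: r0:Add2,r1:7,r2:9,r3:9,r4:Mul1,r5:3
  c4: issue ADD r3<-Add3  regs: r0:Add2,r1:7,r2:9,r3:Add3,r4:Mul1,r5:3
  c5: CDB Mul1=63; stall  regs: r0:Add2,r1:7,r2:9,r3:Add3,r4:63,r5:3
  c6: stall  regs: r0:Add2,r1:7,r2:9,r3:Add3,r4:63,r5:3
  c7: stall  regs: r0:Add2,r1:7,r2:9,r3:Add3,r4:63,r5:3
  c8: CDB Add1=56; issue SUB r0<-Add1  regs: r0:Add1,r1:7,r2:9,r3:Add3,r4:63,r5:3
  c9: CDB Add2=56; issue ADD r3<-Add2  regs: r0:Add1,r1:7,r2:9,r3:Add2,r4:63,r5:3
  c10: stall  regs: r0:Add1,r1:7,r2:9,r3:Add2,r4:63,r5:3
  c11: stall  regs: r0:Add1,r1:7,r2:9,r3:Add2,r4:63,r5:3
  c12: CDB Add1=7; issue ADD r1<-Add1  regs: r0:7,r1:Add1,r2:9,r3:Add2,r4:63,r5:3
  c13: CDB Add3=119; issue ADD r5<-Add3  regs: r0:7,r1:Add1,r2:9,r3:Add2,r4:63,r5:Add3
  c14: -  regs: r0:7,r1:Add1,r2:9,r3:Add2,r4:63,r5:Add3
  c15: -  regs: r0:7,r1:Add1,r2:9,r3:Add2,r4:63,r5:Add3
  c16: CDB Add2=238  regs: r0:7,r1:Add1,r2:9,r3:238,r4:63,r5:Add3
  c17: -  regs: r0:7,r1:Add1,r2:9,r3:238,r4:63,r5:Add3
  c18: -  regs: r0:7,r1:Add1,r2:9,r3:238,r4:63,r5:Add3
  c19: CDB Add1=476  regs: r0:7,r1:476,r2:9,r3:238,r4:63,r5:Add3
  c20: -  regs: r0:7,r1:476,r2:9,r3:238,r4:63,r5:Add3
  c21: -  regs: r0:7,r1:476,r2:9,r3:238,r4:63,r5:Add3

STATUS = TAG Add3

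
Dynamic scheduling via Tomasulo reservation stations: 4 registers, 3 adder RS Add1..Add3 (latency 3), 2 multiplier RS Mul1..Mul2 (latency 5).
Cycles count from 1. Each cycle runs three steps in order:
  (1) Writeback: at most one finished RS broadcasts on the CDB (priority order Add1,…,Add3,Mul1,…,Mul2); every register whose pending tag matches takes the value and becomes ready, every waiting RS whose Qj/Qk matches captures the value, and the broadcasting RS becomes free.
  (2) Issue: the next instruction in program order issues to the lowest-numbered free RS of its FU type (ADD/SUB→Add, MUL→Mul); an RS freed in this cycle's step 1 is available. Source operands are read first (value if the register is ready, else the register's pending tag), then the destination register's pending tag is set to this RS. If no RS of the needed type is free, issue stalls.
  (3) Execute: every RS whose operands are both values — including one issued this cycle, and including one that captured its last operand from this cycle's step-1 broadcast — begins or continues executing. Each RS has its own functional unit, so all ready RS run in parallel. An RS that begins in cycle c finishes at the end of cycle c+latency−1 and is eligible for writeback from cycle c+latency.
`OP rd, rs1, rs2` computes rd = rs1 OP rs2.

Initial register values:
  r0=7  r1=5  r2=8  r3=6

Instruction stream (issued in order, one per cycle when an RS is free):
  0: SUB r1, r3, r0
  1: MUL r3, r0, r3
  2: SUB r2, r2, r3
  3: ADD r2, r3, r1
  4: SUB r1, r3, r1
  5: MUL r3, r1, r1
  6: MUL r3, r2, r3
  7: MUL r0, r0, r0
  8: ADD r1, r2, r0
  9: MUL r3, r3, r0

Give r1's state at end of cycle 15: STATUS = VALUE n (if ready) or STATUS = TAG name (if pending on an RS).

  c1: issue SUB r1<-Add1  regs: r0:7,r1:Add1,r2:8,r3:6
  c2: issue MUL r3<-Mul1  regs: r0:7,r1:Add1,r2:8,r3:Mul1
  c3: issue SUB r2<-Add2  regs: r0:7,r1:Add1,r2:Add2,r3:Mul1
  c4: CDB Add1=-1; issue ADD r2<-Add1  regs: r0:7,r1:-1,r2:Add1,r3:Mul1
  c5: issue SUB r1<-Add3  regs: r0:7,r1:Add3,r2:Add1,r3:Mul1
  c6: issue MUL r3<-Mul2  regs: r0:7,r1:Add3,r2:Add1,r3:Mul2
  c7: CDB Mul1=42; issue MUL r3<-Mul1  regs: r0:7,r1:Add3,r2:Add1,r3:Mul1
  c8: stall  regs: r0:7,r1:Add3,r2:Add1,r3:Mul1
  c9: stall  regs: r0:7,r1:Add3,r2:Add1,r3:Mul1
  c10: CDB Add1=41; stall  regs: r0:7,r1:Add3,r2:41,r3:Mul1
  c11: CDB Add2=-34; stall  regs: r0:7,r1:Add3,r2:41,r3:Mul1
  c12: CDB Add3=43; stall  regs: r0:7,r1:43,r2:41,r3:Mul1
  c13: stall  regs: r0:7,r1:43,r2:41,r3:Mul1
  c14: stall  regs: r0:7,r1:43,r2:41,r3:Mul1
  c15: stall  regs: r0:7,r1:43,r2:41,r3:Mul1

STATUS = VALUE 43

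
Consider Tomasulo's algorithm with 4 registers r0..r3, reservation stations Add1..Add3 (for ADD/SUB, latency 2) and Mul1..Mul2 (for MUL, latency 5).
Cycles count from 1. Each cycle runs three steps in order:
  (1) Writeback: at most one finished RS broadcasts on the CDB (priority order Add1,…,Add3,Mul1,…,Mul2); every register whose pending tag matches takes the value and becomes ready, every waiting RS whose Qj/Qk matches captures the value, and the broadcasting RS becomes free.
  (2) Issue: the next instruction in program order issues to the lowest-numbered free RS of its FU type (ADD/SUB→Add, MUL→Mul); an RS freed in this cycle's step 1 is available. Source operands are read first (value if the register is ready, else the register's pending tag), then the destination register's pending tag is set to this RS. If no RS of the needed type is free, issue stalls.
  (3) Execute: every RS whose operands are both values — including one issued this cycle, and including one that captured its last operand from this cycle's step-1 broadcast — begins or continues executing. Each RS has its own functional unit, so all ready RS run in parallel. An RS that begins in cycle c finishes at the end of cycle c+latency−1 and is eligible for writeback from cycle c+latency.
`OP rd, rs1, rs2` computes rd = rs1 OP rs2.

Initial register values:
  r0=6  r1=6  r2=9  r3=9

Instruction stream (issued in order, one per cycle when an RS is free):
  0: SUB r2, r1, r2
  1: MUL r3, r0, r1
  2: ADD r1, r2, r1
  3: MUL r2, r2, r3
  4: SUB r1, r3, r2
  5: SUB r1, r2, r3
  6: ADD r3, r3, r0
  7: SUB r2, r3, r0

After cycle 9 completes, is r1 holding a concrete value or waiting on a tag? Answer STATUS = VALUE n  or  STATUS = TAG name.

c1: issue SUB r2<-Add1 | r0:6,r1:6,r2:Add1,r3:9
c2: issue MUL r3<-Mul1 | r0:6,r1:6,r2:Add1,r3:Mul1
c3: CDB Add1=-3; issue ADD r1<-Add1 | r0:6,r1:Add1,r2:-3,r3:Mul1
c4: issue MUL r2<-Mul2 | r0:6,r1:Add1,r2:Mul2,r3:Mul1
c5: CDB Add1=3; issue SUB r1<-Add1 | r0:6,r1:Add1,r2:Mul2,r3:Mul1
c6: issue SUB r1<-Add2 | r0:6,r1:Add2,r2:Mul2,r3:Mul1
c7: CDB Mul1=36; issue ADD r3<-Add3 | r0:6,r1:Add2,r2:Mul2,r3:Add3
c8: stall | r0:6,r1:Add2,r2:Mul2,r3:Add3
c9: CDB Add3=42; issue SUB r2<-Add3 | r0:6,r1:Add2,r2:Add3,r3:42

STATUS = TAG Add2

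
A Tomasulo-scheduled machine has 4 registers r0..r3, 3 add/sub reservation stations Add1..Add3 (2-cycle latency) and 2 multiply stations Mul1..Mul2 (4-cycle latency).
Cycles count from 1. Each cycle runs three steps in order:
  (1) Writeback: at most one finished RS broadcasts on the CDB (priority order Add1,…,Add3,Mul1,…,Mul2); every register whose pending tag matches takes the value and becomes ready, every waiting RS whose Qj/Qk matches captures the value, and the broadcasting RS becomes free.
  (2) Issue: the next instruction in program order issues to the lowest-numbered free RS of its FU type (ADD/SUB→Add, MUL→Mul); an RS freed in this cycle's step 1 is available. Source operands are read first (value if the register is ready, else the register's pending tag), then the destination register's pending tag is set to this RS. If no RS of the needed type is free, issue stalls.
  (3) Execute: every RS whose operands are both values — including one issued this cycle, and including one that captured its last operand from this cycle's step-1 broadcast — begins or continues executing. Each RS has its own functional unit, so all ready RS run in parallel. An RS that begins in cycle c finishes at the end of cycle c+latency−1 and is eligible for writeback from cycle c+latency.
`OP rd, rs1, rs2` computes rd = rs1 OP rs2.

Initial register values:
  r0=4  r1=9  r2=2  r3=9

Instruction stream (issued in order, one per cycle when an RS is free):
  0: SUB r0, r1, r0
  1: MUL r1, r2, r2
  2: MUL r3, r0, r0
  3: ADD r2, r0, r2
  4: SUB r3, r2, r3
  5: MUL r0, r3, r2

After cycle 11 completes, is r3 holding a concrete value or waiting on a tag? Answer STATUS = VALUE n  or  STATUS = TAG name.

c1: issue SUB r0<-Add1 | r0:Add1,r1:9,r2:2,r3:9
c2: issue MUL r1<-Mul1 | r0:Add1,r1:Mul1,r2:2,r3:9
c3: CDB Add1=5; issue MUL r3<-Mul2 | r0:5,r1:Mul1,r2:2,r3:Mul2
c4: issue ADD r2<-Add1 | r0:5,r1:Mul1,r2:Add1,r3:Mul2
c5: issue SUB r3<-Add2 | r0:5,r1:Mul1,r2:Add1,r3:Add2
c6: CDB Add1=7; stall | r0:5,r1:Mul1,r2:7,r3:Add2
c7: CDB Mul1=4; issue MUL r0<-Mul1 | r0:Mul1,r1:4,r2:7,r3:Add2
c8: CDB Mul2=25 | r0:Mul1,r1:4,r2:7,r3:Add2
c9: - | r0:Mul1,r1:4,r2:7,r3:Add2
c10: CDB Add2=-18 | r0:Mul1,r1:4,r2:7,r3:-18
c11: - | r0:Mul1,r1:4,r2:7,r3:-18

STATUS = VALUE -18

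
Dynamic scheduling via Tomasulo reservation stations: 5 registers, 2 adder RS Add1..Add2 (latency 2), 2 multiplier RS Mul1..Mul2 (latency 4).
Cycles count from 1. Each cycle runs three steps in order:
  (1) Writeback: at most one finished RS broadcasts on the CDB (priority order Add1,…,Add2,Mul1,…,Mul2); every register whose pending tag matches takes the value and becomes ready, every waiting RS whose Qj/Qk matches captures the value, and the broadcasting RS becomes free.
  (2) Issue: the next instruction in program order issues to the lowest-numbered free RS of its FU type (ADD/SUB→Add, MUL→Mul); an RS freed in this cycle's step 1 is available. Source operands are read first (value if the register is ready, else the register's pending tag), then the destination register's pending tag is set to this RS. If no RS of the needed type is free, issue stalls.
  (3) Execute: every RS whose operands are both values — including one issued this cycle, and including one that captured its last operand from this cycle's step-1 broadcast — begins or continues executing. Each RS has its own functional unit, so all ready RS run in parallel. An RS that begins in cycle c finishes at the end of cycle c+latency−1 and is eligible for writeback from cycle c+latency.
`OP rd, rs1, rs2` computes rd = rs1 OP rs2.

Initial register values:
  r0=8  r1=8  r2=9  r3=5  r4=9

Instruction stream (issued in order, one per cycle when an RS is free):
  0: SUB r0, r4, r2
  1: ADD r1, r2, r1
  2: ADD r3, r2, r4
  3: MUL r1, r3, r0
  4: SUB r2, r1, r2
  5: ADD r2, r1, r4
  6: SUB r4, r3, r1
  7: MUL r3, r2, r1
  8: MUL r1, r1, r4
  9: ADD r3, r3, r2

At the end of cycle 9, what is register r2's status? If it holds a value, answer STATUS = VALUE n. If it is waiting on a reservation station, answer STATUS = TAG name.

cycle 1: issue SUB r0<-Add1 // r0:Add1,r1:8,r2:9,r3:5,r4:9
cycle 2: issue ADD r1<-Add2 // r0:Add1,r1:Add2,r2:9,r3:5,r4:9
cycle 3: CDB Add1=0; issue ADD r3<-Add1 // r0:0,r1:Add2,r2:9,r3:Add1,r4:9
cycle 4: CDB Add2=17; issue MUL r1<-Mul1 // r0:0,r1:Mul1,r2:9,r3:Add1,r4:9
cycle 5: CDB Add1=18; issue SUB r2<-Add1 // r0:0,r1:Mul1,r2:Add1,r3:18,r4:9
cycle 6: issue ADD r2<-Add2 // r0:0,r1:Mul1,r2:Add2,r3:18,r4:9
cycle 7: stall // r0:0,r1:Mul1,r2:Add2,r3:18,r4:9
cycle 8: stall // r0:0,r1:Mul1,r2:Add2,r3:18,r4:9
cycle 9: CDB Mul1=0; stall // r0:0,r1:0,r2:Add2,r3:18,r4:9

STATUS = TAG Add2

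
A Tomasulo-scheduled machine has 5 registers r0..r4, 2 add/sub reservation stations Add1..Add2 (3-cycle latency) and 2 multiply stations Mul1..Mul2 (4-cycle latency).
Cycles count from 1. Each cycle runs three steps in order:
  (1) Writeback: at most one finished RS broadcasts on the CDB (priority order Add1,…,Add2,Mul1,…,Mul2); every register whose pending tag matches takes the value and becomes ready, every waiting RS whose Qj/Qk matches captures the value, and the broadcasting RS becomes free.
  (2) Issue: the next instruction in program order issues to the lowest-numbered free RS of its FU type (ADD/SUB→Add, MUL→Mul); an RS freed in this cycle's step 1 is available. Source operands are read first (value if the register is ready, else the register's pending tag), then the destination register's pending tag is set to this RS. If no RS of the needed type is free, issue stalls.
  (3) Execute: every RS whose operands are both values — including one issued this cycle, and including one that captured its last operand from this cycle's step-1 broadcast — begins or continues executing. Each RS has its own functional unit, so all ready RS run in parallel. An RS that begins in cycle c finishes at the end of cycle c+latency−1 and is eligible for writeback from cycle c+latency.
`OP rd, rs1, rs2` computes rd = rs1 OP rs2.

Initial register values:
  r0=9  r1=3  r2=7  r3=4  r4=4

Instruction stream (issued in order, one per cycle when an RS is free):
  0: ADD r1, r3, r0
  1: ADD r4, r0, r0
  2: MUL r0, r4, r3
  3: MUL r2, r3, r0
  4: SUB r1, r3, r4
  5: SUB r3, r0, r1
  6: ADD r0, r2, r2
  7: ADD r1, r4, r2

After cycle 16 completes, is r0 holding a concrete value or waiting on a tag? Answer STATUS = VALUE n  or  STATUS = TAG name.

STATUS = VALUE 576

cycle 1: issue ADD r1<-Add1 // r0:9,r1:Add1,r2:7,r3:4,r4:4
cycle 2: issue ADD r4<-Add2 // r0:9,r1:Add1,r2:7,r3:4,r4:Add2
cycle 3: issue MUL r0<-Mul1 // r0:Mul1,r1:Add1,r2:7,r3:4,r4:Add2
cycle 4: CDB Add1=13; issue MUL r2<-Mul2 // r0:Mul1,r1:13,r2:Mul2,r3:4,r4:Add2
cycle 5: CDB Add2=18; issue SUB r1<-Add1 // r0:Mul1,r1:Add1,r2:Mul2,r3:4,r4:18
cycle 6: issue SUB r3<-Add2 // r0:Mul1,r1:Add1,r2:Mul2,r3:Add2,r4:18
cycle 7: stall // r0:Mul1,r1:Add1,r2:Mul2,r3:Add2,r4:18
cycle 8: CDB Add1=-14; issue ADD r0<-Add1 // r0:Add1,r1:-14,r2:Mul2,r3:Add2,r4:18
cycle 9: CDB Mul1=72; stall // r0:Add1,r1:-14,r2:Mul2,r3:Add2,r4:18
cycle 10: stall // r0:Add1,r1:-14,r2:Mul2,r3:Add2,r4:18
cycle 11: stall // r0:Add1,r1:-14,r2:Mul2,r3:Add2,r4:18
cycle 12: CDB Add2=86; issue ADD r1<-Add2 // r0:Add1,r1:Add2,r2:Mul2,r3:86,r4:18
cycle 13: CDB Mul2=288 // r0:Add1,r1:Add2,r2:288,r3:86,r4:18
cycle 14: - // r0:Add1,r1:Add2,r2:288,r3:86,r4:18
cycle 15: - // r0:Add1,r1:Add2,r2:288,r3:86,r4:18
cycle 16: CDB Add1=576 // r0:576,r1:Add2,r2:288,r3:86,r4:18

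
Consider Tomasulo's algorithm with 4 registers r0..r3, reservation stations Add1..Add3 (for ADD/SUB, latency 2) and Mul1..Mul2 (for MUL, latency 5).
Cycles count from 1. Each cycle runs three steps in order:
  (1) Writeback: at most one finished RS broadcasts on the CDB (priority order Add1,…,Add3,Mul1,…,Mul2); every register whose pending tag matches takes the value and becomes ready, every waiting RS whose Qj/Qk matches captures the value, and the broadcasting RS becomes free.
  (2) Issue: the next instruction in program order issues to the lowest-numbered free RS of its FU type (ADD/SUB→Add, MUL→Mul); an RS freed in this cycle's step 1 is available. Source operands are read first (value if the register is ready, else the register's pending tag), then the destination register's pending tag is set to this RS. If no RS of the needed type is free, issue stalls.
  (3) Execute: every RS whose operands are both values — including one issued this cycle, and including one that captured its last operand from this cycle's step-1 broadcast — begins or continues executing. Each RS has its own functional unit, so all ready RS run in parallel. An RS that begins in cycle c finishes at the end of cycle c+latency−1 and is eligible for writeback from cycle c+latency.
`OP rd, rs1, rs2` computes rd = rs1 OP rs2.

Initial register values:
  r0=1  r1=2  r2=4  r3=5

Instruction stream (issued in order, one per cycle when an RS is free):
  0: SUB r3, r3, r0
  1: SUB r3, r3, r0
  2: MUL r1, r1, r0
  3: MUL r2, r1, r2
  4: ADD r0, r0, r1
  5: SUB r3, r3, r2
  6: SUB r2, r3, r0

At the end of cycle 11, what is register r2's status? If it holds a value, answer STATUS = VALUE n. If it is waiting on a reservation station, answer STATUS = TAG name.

  c1: issue SUB r3<-Add1  regs: r0:1,r1:2,r2:4,r3:Add1
  c2: issue SUB r3<-Add2  regs: r0:1,r1:2,r2:4,r3:Add2
  c3: CDB Add1=4; issue MUL r1<-Mul1  regs: r0:1,r1:Mul1,r2:4,r3:Add2
  c4: issue MUL r2<-Mul2  regs: r0:1,r1:Mul1,r2:Mul2,r3:Add2
  c5: CDB Add2=3; issue ADD r0<-Add1  regs: r0:Add1,r1:Mul1,r2:Mul2,r3:3
  c6: issue SUB r3<-Add2  regs: r0:Add1,r1:Mul1,r2:Mul2,r3:Add2
  c7: issue SUB r2<-Add3  regs: r0:Add1,r1:Mul1,r2:Add3,r3:Add2
  c8: CDB Mul1=2  regs: r0:Add1,r1:2,r2:Add3,r3:Add2
  c9: -  regs: r0:Add1,r1:2,r2:Add3,r3:Add2
  c10: CDB Add1=3  regs: r0:3,r1:2,r2:Add3,r3:Add2
  c11: -  regs: r0:3,r1:2,r2:Add3,r3:Add2

STATUS = TAG Add3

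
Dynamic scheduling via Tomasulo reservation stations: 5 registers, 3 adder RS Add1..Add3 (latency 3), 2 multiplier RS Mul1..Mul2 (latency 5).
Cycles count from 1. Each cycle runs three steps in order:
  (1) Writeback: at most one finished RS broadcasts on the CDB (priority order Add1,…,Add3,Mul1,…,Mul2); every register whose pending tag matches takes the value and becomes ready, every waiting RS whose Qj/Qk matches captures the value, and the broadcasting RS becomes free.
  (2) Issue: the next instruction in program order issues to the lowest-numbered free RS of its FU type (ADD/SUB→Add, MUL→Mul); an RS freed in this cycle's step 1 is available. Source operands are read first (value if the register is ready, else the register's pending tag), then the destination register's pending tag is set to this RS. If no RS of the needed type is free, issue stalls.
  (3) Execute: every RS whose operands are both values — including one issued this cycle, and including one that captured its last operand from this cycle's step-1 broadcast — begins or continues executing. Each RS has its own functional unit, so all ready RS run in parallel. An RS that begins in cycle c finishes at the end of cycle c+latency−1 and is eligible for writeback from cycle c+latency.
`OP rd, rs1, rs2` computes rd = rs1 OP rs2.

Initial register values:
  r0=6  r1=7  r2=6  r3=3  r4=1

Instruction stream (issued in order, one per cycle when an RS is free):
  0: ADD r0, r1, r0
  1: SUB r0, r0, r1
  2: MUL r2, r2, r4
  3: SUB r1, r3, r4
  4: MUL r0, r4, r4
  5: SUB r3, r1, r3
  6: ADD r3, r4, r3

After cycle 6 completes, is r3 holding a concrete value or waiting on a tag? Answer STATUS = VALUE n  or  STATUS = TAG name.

cycle 1: issue ADD r0<-Add1 // r0:Add1,r1:7,r2:6,r3:3,r4:1
cycle 2: issue SUB r0<-Add2 // r0:Add2,r1:7,r2:6,r3:3,r4:1
cycle 3: issue MUL r2<-Mul1 // r0:Add2,r1:7,r2:Mul1,r3:3,r4:1
cycle 4: CDB Add1=13; issue SUB r1<-Add1 // r0:Add2,r1:Add1,r2:Mul1,r3:3,r4:1
cycle 5: issue MUL r0<-Mul2 // r0:Mul2,r1:Add1,r2:Mul1,r3:3,r4:1
cycle 6: issue SUB r3<-Add3 // r0:Mul2,r1:Add1,r2:Mul1,r3:Add3,r4:1

STATUS = TAG Add3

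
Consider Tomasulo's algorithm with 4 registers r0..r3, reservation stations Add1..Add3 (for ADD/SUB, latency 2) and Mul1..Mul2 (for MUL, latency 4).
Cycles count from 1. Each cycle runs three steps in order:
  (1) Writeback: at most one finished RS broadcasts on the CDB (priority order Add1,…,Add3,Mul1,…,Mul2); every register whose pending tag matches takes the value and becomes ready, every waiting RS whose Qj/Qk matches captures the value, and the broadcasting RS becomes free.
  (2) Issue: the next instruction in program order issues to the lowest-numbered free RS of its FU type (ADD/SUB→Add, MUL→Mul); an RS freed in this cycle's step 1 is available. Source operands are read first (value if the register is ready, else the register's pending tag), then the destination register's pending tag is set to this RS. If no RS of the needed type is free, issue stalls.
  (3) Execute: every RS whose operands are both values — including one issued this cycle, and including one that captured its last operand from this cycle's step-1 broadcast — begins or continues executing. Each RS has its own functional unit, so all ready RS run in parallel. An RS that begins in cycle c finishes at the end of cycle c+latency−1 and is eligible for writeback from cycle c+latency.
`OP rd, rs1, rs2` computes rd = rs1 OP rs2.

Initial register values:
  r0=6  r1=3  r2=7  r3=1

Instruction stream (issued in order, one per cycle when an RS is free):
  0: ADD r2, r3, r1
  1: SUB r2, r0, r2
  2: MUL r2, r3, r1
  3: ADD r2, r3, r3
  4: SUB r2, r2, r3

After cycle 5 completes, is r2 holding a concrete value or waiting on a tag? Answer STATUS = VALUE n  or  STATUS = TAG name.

  c1: issue ADD r2<-Add1  regs: r0:6,r1:3,r2:Add1,r3:1
  c2: issue SUB r2<-Add2  regs: r0:6,r1:3,r2:Add2,r3:1
  c3: CDB Add1=4; issue MUL r2<-Mul1  regs: r0:6,r1:3,r2:Mul1,r3:1
  c4: issue ADD r2<-Add1  regs: r0:6,r1:3,r2:Add1,r3:1
  c5: CDB Add2=2; issue SUB r2<-Add2  regs: r0:6,r1:3,r2:Add2,r3:1

STATUS = TAG Add2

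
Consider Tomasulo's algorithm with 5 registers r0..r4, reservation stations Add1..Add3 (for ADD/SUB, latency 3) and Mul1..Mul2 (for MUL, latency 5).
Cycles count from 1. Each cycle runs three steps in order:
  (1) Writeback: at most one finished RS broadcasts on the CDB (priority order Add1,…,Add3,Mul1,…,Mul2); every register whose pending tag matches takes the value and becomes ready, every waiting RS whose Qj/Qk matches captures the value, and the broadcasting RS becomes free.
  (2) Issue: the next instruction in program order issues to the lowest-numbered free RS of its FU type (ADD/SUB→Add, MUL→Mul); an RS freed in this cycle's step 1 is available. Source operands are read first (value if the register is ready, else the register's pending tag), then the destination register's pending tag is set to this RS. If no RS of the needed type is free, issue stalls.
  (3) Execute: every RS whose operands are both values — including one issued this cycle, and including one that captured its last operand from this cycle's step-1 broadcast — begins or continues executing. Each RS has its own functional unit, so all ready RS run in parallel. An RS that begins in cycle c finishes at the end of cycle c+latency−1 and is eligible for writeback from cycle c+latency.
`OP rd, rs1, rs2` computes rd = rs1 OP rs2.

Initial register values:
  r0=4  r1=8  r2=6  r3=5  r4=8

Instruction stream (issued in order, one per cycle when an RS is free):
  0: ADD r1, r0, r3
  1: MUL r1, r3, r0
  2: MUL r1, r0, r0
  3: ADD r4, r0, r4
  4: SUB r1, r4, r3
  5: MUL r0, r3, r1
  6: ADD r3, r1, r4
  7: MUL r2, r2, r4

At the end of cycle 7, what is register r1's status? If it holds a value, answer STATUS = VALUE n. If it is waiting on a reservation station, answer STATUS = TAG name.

  c1: issue ADD r1<-Add1  regs: r0:4,r1:Add1,r2:6,r3:5,r4:8
  c2: issue MUL r1<-Mul1  regs: r0:4,r1:Mul1,r2:6,r3:5,r4:8
  c3: issue MUL r1<-Mul2  regs: r0:4,r1:Mul2,r2:6,r3:5,r4:8
  c4: CDB Add1=9; issue ADD r4<-Add1  regs: r0:4,r1:Mul2,r2:6,r3:5,r4:Add1
  c5: issue SUB r1<-Add2  regs: r0:4,r1:Add2,r2:6,r3:5,r4:Add1
  c6: stall  regs: r0:4,r1:Add2,r2:6,r3:5,r4:Add1
  c7: CDB Add1=12; stall  regs: r0:4,r1:Add2,r2:6,r3:5,r4:12

STATUS = TAG Add2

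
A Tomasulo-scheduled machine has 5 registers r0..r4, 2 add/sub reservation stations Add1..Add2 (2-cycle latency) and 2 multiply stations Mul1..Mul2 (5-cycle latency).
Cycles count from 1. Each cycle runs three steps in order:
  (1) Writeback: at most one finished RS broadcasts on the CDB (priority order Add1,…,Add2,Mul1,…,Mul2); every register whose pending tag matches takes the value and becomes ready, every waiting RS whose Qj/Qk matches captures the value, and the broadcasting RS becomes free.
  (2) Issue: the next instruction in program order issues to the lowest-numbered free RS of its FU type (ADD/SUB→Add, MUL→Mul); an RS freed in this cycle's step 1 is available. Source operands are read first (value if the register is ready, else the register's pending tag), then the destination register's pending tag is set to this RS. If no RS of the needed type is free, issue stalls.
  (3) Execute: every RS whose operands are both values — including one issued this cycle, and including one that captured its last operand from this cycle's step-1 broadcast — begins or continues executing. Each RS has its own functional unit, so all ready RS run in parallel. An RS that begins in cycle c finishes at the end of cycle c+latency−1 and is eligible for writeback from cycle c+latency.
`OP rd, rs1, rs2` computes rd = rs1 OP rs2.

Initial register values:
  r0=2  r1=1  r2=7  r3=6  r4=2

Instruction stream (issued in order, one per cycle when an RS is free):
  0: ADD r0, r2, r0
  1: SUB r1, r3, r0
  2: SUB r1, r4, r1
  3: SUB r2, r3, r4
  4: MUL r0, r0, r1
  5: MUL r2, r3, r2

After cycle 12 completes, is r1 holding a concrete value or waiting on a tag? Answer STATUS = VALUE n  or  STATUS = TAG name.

STATUS = VALUE 5

c1: issue ADD r0<-Add1 | r0:Add1,r1:1,r2:7,r3:6,r4:2
c2: issue SUB r1<-Add2 | r0:Add1,r1:Add2,r2:7,r3:6,r4:2
c3: CDB Add1=9; issue SUB r1<-Add1 | r0:9,r1:Add1,r2:7,r3:6,r4:2
c4: stall | r0:9,r1:Add1,r2:7,r3:6,r4:2
c5: CDB Add2=-3; issue SUB r2<-Add2 | r0:9,r1:Add1,r2:Add2,r3:6,r4:2
c6: issue MUL r0<-Mul1 | r0:Mul1,r1:Add1,r2:Add2,r3:6,r4:2
c7: CDB Add1=5; issue MUL r2<-Mul2 | r0:Mul1,r1:5,r2:Mul2,r3:6,r4:2
c8: CDB Add2=4 | r0:Mul1,r1:5,r2:Mul2,r3:6,r4:2
c9: - | r0:Mul1,r1:5,r2:Mul2,r3:6,r4:2
c10: - | r0:Mul1,r1:5,r2:Mul2,r3:6,r4:2
c11: - | r0:Mul1,r1:5,r2:Mul2,r3:6,r4:2
c12: CDB Mul1=45 | r0:45,r1:5,r2:Mul2,r3:6,r4:2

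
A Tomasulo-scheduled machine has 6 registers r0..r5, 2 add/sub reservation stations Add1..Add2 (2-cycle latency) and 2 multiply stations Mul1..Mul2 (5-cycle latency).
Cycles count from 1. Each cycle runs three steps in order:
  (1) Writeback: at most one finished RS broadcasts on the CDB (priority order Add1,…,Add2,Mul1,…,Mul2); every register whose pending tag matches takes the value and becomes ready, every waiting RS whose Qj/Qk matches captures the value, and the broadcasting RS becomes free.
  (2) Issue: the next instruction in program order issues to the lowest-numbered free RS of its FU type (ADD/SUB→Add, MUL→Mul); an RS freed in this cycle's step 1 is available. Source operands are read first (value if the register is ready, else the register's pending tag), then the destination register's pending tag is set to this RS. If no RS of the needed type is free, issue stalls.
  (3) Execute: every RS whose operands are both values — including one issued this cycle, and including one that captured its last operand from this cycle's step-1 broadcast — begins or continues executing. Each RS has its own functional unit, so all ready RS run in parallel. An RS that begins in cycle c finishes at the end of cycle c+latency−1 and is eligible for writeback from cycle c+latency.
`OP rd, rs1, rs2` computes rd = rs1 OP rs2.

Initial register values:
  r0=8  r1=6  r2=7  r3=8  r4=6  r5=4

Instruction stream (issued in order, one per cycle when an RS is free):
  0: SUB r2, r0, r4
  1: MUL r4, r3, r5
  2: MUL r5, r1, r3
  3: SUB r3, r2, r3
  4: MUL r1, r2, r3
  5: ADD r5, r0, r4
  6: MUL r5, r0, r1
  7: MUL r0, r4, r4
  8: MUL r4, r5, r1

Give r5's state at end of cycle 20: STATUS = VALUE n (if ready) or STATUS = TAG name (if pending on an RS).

c1: issue SUB r2<-Add1 | r0:8,r1:6,r2:Add1,r3:8,r4:6,r5:4
c2: issue MUL r4<-Mul1 | r0:8,r1:6,r2:Add1,r3:8,r4:Mul1,r5:4
c3: CDB Add1=2; issue MUL r5<-Mul2 | r0:8,r1:6,r2:2,r3:8,r4:Mul1,r5:Mul2
c4: issue SUB r3<-Add1 | r0:8,r1:6,r2:2,r3:Add1,r4:Mul1,r5:Mul2
c5: stall | r0:8,r1:6,r2:2,r3:Add1,r4:Mul1,r5:Mul2
c6: CDB Add1=-6; stall | r0:8,r1:6,r2:2,r3:-6,r4:Mul1,r5:Mul2
c7: CDB Mul1=32; issue MUL r1<-Mul1 | r0:8,r1:Mul1,r2:2,r3:-6,r4:32,r5:Mul2
c8: CDB Mul2=48; issue ADD r5<-Add1 | r0:8,r1:Mul1,r2:2,r3:-6,r4:32,r5:Add1
c9: issue MUL r5<-Mul2 | r0:8,r1:Mul1,r2:2,r3:-6,r4:32,r5:Mul2
c10: CDB Add1=40; stall | r0:8,r1:Mul1,r2:2,r3:-6,r4:32,r5:Mul2
c11: stall | r0:8,r1:Mul1,r2:2,r3:-6,r4:32,r5:Mul2
c12: CDB Mul1=-12; issue MUL r0<-Mul1 | r0:Mul1,r1:-12,r2:2,r3:-6,r4:32,r5:Mul2
c13: stall | r0:Mul1,r1:-12,r2:2,r3:-6,r4:32,r5:Mul2
c14: stall | r0:Mul1,r1:-12,r2:2,r3:-6,r4:32,r5:Mul2
c15: stall | r0:Mul1,r1:-12,r2:2,r3:-6,r4:32,r5:Mul2
c16: stall | r0:Mul1,r1:-12,r2:2,r3:-6,r4:32,r5:Mul2
c17: CDB Mul1=1024; issue MUL r4<-Mul1 | r0:1024,r1:-12,r2:2,r3:-6,r4:Mul1,r5:Mul2
c18: CDB Mul2=-96 | r0:1024,r1:-12,r2:2,r3:-6,r4:Mul1,r5:-96
c19: - | r0:1024,r1:-12,r2:2,r3:-6,r4:Mul1,r5:-96
c20: - | r0:1024,r1:-12,r2:2,r3:-6,r4:Mul1,r5:-96

STATUS = VALUE -96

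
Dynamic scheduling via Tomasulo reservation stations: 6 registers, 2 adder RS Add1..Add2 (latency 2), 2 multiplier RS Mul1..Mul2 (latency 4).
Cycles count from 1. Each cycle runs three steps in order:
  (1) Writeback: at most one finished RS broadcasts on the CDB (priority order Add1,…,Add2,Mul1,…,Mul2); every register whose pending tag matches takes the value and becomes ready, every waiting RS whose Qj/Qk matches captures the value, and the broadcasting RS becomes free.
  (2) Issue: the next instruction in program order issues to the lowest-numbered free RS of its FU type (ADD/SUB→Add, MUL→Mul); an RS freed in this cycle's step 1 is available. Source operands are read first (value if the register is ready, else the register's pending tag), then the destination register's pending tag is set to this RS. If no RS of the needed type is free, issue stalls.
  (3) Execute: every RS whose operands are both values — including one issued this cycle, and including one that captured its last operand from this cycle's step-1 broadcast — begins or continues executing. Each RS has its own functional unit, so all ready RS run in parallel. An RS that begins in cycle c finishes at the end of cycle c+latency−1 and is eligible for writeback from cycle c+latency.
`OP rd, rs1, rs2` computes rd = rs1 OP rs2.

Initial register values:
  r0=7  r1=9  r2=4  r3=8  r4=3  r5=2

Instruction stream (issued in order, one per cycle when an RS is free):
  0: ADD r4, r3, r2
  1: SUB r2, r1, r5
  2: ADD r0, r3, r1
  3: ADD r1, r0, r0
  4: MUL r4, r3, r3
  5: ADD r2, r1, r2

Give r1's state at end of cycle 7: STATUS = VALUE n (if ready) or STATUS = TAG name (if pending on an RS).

STATUS = VALUE 34

c1: issue ADD r4<-Add1 | r0:7,r1:9,r2:4,r3:8,r4:Add1,r5:2
c2: issue SUB r2<-Add2 | r0:7,r1:9,r2:Add2,r3:8,r4:Add1,r5:2
c3: CDB Add1=12; issue ADD r0<-Add1 | r0:Add1,r1:9,r2:Add2,r3:8,r4:12,r5:2
c4: CDB Add2=7; issue ADD r1<-Add2 | r0:Add1,r1:Add2,r2:7,r3:8,r4:12,r5:2
c5: CDB Add1=17; issue MUL r4<-Mul1 | r0:17,r1:Add2,r2:7,r3:8,r4:Mul1,r5:2
c6: issue ADD r2<-Add1 | r0:17,r1:Add2,r2:Add1,r3:8,r4:Mul1,r5:2
c7: CDB Add2=34 | r0:17,r1:34,r2:Add1,r3:8,r4:Mul1,r5:2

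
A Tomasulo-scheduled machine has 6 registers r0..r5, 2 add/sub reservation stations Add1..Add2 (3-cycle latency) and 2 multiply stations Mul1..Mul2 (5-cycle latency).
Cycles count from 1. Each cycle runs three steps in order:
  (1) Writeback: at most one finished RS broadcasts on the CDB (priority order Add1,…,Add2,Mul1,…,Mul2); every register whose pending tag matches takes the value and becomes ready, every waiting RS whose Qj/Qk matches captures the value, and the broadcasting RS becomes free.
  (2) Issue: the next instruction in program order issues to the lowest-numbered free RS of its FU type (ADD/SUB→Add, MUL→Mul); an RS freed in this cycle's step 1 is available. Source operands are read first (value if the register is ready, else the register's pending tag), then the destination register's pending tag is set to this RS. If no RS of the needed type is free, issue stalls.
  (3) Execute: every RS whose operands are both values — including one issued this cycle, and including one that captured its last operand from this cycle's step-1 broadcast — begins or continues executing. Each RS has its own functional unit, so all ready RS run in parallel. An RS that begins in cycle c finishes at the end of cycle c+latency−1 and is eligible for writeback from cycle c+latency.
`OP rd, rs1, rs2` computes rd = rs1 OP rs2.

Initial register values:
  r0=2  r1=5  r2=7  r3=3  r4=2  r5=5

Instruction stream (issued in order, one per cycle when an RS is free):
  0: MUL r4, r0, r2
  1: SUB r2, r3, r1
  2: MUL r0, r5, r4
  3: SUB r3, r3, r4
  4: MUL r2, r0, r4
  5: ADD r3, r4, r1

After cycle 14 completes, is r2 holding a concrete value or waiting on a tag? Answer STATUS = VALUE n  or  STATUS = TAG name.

STATUS = TAG Mul1

cycle 1: issue MUL r4<-Mul1 // r0:2,r1:5,r2:7,r3:3,r4:Mul1,r5:5
cycle 2: issue SUB r2<-Add1 // r0:2,r1:5,r2:Add1,r3:3,r4:Mul1,r5:5
cycle 3: issue MUL r0<-Mul2 // r0:Mul2,r1:5,r2:Add1,r3:3,r4:Mul1,r5:5
cycle 4: issue SUB r3<-Add2 // r0:Mul2,r1:5,r2:Add1,r3:Add2,r4:Mul1,r5:5
cycle 5: CDB Add1=-2; stall // r0:Mul2,r1:5,r2:-2,r3:Add2,r4:Mul1,r5:5
cycle 6: CDB Mul1=14; issue MUL r2<-Mul1 // r0:Mul2,r1:5,r2:Mul1,r3:Add2,r4:14,r5:5
cycle 7: issue ADD r3<-Add1 // r0:Mul2,r1:5,r2:Mul1,r3:Add1,r4:14,r5:5
cycle 8: - // r0:Mul2,r1:5,r2:Mul1,r3:Add1,r4:14,r5:5
cycle 9: CDB Add2=-11 // r0:Mul2,r1:5,r2:Mul1,r3:Add1,r4:14,r5:5
cycle 10: CDB Add1=19 // r0:Mul2,r1:5,r2:Mul1,r3:19,r4:14,r5:5
cycle 11: CDB Mul2=70 // r0:70,r1:5,r2:Mul1,r3:19,r4:14,r5:5
cycle 12: - // r0:70,r1:5,r2:Mul1,r3:19,r4:14,r5:5
cycle 13: - // r0:70,r1:5,r2:Mul1,r3:19,r4:14,r5:5
cycle 14: - // r0:70,r1:5,r2:Mul1,r3:19,r4:14,r5:5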